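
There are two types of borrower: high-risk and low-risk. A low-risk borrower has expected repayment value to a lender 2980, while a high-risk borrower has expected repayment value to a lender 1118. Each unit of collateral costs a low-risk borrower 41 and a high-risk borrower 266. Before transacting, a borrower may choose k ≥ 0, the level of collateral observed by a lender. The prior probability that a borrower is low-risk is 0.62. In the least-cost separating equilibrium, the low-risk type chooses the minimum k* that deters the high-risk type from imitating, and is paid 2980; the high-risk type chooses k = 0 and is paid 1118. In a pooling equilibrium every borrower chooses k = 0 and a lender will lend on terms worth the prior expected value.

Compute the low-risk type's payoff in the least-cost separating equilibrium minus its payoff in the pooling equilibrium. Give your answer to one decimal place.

420.6

Least-cost separating signal: k* solves 1118 = 2980 − 266·k*, so k* = (2980 − 1118)/266 = 7.
Low-risk type's separating payoff: 2980 − 41 × k* = 2980 − 41 × (2980 − 1118)/266 = 2980 − 76342/266 = 2693.
Pooling payoff: 0.62 × 2980 + 0.38 × 1118 = 2272.44.
Difference: 2693 − 2272.44 = 420.56, i.e. 420.6 to one decimal place.
The low-risk type prefers to separate.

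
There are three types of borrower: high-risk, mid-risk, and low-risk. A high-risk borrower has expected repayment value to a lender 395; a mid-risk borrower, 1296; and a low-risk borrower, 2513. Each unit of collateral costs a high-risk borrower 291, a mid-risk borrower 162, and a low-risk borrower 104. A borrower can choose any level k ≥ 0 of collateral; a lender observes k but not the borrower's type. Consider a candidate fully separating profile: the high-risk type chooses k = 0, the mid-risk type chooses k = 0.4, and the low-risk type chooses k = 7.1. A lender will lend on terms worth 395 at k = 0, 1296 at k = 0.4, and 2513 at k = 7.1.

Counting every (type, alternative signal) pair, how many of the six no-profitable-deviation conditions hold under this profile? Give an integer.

3

Low-risk (own payoff 2513 − 104×7.1 = 1774.6): to k=0 gives 395 → no gain ✓; to k=0.4 gives 1296 − 104×0.4 = 1254.4 → no gain ✓.
High-risk (own payoff 395): to k=0.4 gives 1296 − 291×0.4 = 1179.6 → profitable ✗; to k=7.1 gives 2513 − 291×7.1 = 446.9 → profitable ✗.
Mid-risk (own payoff 1296 − 162×0.4 = 1231.2): to k=0 gives 395 → no gain ✓; to k=7.1 gives 2513 − 162×7.1 = 1362.8 → profitable ✗.
3 of the 6 constraints hold; not an equilibrium.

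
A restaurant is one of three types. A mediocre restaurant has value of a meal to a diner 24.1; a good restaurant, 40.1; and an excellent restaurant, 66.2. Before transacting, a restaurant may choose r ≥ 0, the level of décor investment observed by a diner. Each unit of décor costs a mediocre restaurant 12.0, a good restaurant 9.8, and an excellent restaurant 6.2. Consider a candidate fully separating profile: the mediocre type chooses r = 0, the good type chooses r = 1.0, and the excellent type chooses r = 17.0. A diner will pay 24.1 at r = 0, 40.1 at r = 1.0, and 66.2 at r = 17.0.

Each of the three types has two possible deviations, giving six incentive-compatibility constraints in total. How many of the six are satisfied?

Excellent (own payoff 66.2 − 6.2×17.0 = -39.2): to r=0 gives 24.1 → profitable ✗; to r=1.0 gives 40.1 − 6.2×1.0 = 33.9 → profitable ✗.
Good (own payoff 40.1 − 9.8×1.0 = 30.3): to r=0 gives 24.1 → no gain ✓; to r=17.0 gives 66.2 − 9.8×17.0 = -100.4 → no gain ✓.
Mediocre (own payoff 24.1): to r=1.0 gives 40.1 − 12.0×1.0 = 28.1 → profitable ✗; to r=17.0 gives 66.2 − 12.0×17.0 = -137.8 → no gain ✓.
3 of the 6 constraints hold; not an equilibrium.

3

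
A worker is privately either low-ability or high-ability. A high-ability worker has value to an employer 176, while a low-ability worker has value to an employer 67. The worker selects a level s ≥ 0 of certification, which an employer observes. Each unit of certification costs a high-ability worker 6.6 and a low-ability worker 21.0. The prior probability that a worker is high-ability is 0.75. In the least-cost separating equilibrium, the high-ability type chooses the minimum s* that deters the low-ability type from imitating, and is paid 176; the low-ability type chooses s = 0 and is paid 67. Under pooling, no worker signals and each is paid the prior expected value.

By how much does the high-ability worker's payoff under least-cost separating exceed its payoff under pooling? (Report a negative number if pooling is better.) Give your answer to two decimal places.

Least-cost separating signal: s* solves 67 = 176 − 21.0·s*, so s* = (176 − 67)/21.0 ≈ 5.1905.
High-ability type's separating payoff: 176 − 6.6 × s* = 176 − 6.6 × (176 − 67)/21.0 = 176 − 719.4/21.0 ≈ 141.7429.
Pooling payoff: 0.75 × 176 + 0.25 × 67 = 148.75.
Difference: 141.7429 − 148.75 = -7.0071, i.e. -7.01 to two decimal places.
The high-ability type would prefer the pooling outcome.

-7.01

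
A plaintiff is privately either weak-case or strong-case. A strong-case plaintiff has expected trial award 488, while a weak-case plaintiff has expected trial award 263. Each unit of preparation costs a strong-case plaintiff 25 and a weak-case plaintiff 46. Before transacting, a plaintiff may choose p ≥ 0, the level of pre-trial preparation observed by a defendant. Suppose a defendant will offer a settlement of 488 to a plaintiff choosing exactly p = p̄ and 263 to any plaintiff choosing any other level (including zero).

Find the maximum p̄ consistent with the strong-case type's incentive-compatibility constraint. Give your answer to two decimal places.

9.00

Choosing p̄ yields the strong-case type 488 − 25·p̄; choosing zero yields 263.
The strong-case type is indifferent at 488 − 25·p̄ = 263, i.e. p̄ = (488 − 263) / 25 = 9.00.
For any p̄ above 9.00 the strong-case type would rather pool at zero, so separation collapses.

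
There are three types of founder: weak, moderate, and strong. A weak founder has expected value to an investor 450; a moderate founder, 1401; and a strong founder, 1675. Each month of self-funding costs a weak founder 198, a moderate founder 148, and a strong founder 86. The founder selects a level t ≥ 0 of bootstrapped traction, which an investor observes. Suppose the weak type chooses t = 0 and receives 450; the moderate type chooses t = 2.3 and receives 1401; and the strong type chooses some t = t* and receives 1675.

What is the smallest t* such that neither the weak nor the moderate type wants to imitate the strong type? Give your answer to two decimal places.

Moderate type (on-path payoff 1401 − 148×2.3 = 1060.6) won't mimic when 1060.6 ≥ 1675 − 148·t*, i.e. t* ≥ 4.15.
Weak type (on-path payoff 450) won't mimic when 450 ≥ 1675 − 198·t*, i.e. t* ≥ 6.19.
Both must hold, so t* = max(6.19, 4.15) = 6.19. The weak type's constraint binds.

6.19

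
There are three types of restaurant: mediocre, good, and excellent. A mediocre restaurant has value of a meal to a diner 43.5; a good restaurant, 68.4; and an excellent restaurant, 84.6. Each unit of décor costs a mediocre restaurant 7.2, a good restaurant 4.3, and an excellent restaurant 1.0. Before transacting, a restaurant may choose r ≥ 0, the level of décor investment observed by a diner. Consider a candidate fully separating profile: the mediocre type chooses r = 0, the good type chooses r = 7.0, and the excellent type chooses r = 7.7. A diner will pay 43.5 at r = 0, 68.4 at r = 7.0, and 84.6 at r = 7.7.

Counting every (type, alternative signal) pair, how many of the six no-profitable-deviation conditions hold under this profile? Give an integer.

4

Mediocre (own payoff 43.5): to r=7.0 gives 68.4 − 7.2×7.0 = 18 → no gain ✓; to r=7.7 gives 84.6 − 7.2×7.7 = 29.16 → no gain ✓.
Good (own payoff 68.4 − 4.3×7.0 = 38.3): to r=0 gives 43.5 → profitable ✗; to r=7.7 gives 84.6 − 4.3×7.7 = 51.49 → profitable ✗.
Excellent (own payoff 84.6 − 1.0×7.7 = 76.9): to r=0 gives 43.5 → no gain ✓; to r=7.0 gives 68.4 − 1.0×7.0 = 61.4 → no gain ✓.
4 of the 6 constraints hold; not an equilibrium.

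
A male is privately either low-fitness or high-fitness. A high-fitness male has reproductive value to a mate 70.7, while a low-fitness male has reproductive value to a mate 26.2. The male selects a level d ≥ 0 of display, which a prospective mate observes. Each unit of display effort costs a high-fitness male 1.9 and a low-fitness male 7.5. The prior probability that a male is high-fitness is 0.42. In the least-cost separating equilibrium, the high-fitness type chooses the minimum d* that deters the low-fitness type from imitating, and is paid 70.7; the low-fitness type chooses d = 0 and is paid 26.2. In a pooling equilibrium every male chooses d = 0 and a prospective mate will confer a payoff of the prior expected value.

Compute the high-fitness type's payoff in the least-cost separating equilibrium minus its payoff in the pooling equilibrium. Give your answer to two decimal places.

14.54

Least-cost separating signal: d* solves 26.2 = 70.7 − 7.5·d*, so d* = (70.7 − 26.2)/7.5 ≈ 5.9333.
High-fitness type's separating payoff: 70.7 − 1.9 × d* = 70.7 − 1.9 × (70.7 − 26.2)/7.5 = 70.7 − 84.55/7.5 ≈ 59.4267.
Pooling payoff: 0.42 × 70.7 + 0.58 × 26.2 = 44.89.
Difference: 59.4267 − 44.89 = 14.5367, i.e. 14.54 to two decimal places.
The high-fitness type prefers to separate.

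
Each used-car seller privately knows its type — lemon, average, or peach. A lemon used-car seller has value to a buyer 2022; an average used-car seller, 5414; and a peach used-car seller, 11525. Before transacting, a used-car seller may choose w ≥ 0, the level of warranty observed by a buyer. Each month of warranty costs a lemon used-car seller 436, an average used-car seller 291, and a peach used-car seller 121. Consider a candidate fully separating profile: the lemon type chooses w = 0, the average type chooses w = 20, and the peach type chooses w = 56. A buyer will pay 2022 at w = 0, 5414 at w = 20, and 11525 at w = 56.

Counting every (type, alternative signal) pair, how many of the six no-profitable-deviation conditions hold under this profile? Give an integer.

Average (own payoff 5414 − 291×20 = -406): to w=0 gives 2022 → profitable ✗; to w=56 gives 11525 − 291×56 = -4771 → no gain ✓.
Peach (own payoff 11525 − 121×56 = 4749): to w=0 gives 2022 → no gain ✓; to w=20 gives 5414 − 121×20 = 2994 → no gain ✓.
Lemon (own payoff 2022): to w=20 gives 5414 − 436×20 = -3306 → no gain ✓; to w=56 gives 11525 − 436×56 = -12891 → no gain ✓.
5 of the 6 constraints hold; not an equilibrium.

5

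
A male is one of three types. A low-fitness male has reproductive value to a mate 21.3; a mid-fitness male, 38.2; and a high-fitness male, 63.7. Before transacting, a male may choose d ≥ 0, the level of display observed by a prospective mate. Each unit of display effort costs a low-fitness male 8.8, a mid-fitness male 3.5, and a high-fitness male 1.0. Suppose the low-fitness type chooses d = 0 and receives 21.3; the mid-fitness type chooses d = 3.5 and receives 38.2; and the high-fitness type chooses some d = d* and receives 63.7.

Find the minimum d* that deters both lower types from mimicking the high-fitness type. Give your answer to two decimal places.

10.79

Mid-fitness type (on-path payoff 38.2 − 3.5×3.5 = 25.95) won't mimic when 25.95 ≥ 63.7 − 3.5·d*, i.e. d* ≥ 10.79.
Low-fitness type (on-path payoff 21.3) won't mimic when 21.3 ≥ 63.7 − 8.8·d*, i.e. d* ≥ 4.82.
Both must hold, so d* = max(4.82, 10.79) = 10.79. The mid-fitness type's constraint binds.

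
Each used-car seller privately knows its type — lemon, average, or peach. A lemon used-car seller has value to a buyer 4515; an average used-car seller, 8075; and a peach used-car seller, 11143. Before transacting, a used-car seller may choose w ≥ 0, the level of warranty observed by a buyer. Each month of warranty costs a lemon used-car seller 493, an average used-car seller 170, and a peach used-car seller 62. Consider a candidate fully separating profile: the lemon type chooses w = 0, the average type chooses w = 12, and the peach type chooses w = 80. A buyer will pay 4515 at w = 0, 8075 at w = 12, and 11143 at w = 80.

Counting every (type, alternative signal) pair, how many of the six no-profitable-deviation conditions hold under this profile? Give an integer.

Average (own payoff 8075 − 170×12 = 6035): to w=0 gives 4515 → no gain ✓; to w=80 gives 11143 − 170×80 = -2457 → no gain ✓.
Lemon (own payoff 4515): to w=12 gives 8075 − 493×12 = 2159 → no gain ✓; to w=80 gives 11143 − 493×80 = -28297 → no gain ✓.
Peach (own payoff 11143 − 62×80 = 6183): to w=0 gives 4515 → no gain ✓; to w=12 gives 8075 − 62×12 = 7331 → profitable ✗.
5 of the 6 constraints hold; not an equilibrium.

5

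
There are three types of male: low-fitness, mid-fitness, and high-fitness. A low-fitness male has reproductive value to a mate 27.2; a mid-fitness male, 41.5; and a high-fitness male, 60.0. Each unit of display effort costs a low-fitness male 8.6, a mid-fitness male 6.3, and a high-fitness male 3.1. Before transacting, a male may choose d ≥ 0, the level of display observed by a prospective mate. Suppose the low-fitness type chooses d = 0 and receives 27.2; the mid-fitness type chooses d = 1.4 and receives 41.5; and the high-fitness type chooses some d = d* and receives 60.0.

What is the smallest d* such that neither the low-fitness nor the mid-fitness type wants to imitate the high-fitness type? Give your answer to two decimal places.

4.34

Low-fitness type (on-path payoff 27.2) won't mimic when 27.2 ≥ 60.0 − 8.6·d*, i.e. d* ≥ 3.81.
Mid-fitness type (on-path payoff 41.5 − 6.3×1.4 = 32.68) won't mimic when 32.68 ≥ 60.0 − 6.3·d*, i.e. d* ≥ 4.34.
Both must hold, so d* = max(3.81, 4.34) = 4.34. The mid-fitness type's constraint binds.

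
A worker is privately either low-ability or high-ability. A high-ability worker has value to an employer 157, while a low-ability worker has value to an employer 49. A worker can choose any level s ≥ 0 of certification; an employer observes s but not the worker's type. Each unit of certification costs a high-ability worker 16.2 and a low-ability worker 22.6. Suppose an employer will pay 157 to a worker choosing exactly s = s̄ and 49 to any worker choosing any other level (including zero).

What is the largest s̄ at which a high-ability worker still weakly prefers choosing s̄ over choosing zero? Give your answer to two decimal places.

Choosing s̄ yields the high-ability type 157 − 16.2·s̄; choosing zero yields 49.
The high-ability type is indifferent at 157 − 16.2·s̄ = 49, i.e. s̄ = (157 − 49) / 16.2 ≈ 6.67.
For any s̄ above 6.67 the high-ability type would rather pool at zero, so separation collapses.

6.67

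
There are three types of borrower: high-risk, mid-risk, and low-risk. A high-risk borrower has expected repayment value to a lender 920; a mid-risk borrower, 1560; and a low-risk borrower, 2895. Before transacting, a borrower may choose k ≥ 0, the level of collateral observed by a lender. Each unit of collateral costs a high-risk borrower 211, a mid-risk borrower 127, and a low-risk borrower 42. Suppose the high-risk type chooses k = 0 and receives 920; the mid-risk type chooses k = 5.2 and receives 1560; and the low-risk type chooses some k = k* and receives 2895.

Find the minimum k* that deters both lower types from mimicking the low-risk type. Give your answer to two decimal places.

High-risk type (on-path payoff 920) won't mimic when 920 ≥ 2895 − 211·k*, i.e. k* ≥ 9.36.
Mid-risk type (on-path payoff 1560 − 127×5.2 = 899.6) won't mimic when 899.6 ≥ 2895 − 127·k*, i.e. k* ≥ 15.71.
Both must hold, so k* = max(9.36, 15.71) = 15.71. The mid-risk type's constraint binds.

15.71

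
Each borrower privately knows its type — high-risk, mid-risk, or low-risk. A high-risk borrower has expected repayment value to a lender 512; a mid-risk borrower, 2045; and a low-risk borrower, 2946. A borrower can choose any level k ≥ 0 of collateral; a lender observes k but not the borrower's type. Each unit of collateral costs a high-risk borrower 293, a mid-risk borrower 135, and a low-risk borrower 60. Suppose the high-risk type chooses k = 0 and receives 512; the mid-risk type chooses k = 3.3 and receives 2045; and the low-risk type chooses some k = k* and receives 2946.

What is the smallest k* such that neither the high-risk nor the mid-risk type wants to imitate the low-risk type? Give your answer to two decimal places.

High-risk type (on-path payoff 512) won't mimic when 512 ≥ 2946 − 293·k*, i.e. k* ≥ 8.31.
Mid-risk type (on-path payoff 2045 − 135×3.3 = 1599.5) won't mimic when 1599.5 ≥ 2946 − 135·k*, i.e. k* ≥ 9.97.
Both must hold, so k* = max(8.31, 9.97) = 9.97. The mid-risk type's constraint binds.

9.97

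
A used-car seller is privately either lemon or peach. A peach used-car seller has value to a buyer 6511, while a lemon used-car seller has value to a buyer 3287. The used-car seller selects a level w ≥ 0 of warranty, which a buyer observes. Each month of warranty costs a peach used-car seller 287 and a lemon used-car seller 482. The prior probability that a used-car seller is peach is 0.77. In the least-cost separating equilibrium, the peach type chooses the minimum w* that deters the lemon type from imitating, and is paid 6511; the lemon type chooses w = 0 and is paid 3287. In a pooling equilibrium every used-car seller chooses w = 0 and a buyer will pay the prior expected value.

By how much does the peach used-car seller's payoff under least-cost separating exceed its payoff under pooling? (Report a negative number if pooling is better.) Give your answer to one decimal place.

Least-cost separating signal: w* solves 3287 = 6511 − 482·w*, so w* = (6511 − 3287)/482 ≈ 6.6888.
Peach type's separating payoff: 6511 − 287 × w* = 6511 − 287 × (6511 − 3287)/482 = 6511 − 925288/482 ≈ 4591.315.
Pooling payoff: 0.77 × 6511 + 0.23 × 3287 = 5769.48.
Difference: 4591.315 − 5769.48 = -1178.165, i.e. -1178.2 to one decimal place.
The peach type would prefer the pooling outcome.

-1178.2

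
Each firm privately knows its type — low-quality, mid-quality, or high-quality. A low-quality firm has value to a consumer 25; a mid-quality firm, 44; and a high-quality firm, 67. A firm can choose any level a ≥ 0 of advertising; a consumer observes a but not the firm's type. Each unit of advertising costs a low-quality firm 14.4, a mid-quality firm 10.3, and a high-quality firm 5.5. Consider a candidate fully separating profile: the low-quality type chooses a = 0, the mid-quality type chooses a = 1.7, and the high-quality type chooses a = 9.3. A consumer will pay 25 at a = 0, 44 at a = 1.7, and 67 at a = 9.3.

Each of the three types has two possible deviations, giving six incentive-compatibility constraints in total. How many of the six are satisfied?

4

Low-quality (own payoff 25): to a=1.7 gives 44 − 14.4×1.7 = 19.52 → no gain ✓; to a=9.3 gives 67 − 14.4×9.3 = -66.92 → no gain ✓.
Mid-quality (own payoff 44 − 10.3×1.7 = 26.49): to a=0 gives 25 → no gain ✓; to a=9.3 gives 67 − 10.3×9.3 = -28.79 → no gain ✓.
High-quality (own payoff 67 − 5.5×9.3 = 15.85): to a=0 gives 25 → profitable ✗; to a=1.7 gives 44 − 5.5×1.7 = 34.65 → profitable ✗.
4 of the 6 constraints hold; not an equilibrium.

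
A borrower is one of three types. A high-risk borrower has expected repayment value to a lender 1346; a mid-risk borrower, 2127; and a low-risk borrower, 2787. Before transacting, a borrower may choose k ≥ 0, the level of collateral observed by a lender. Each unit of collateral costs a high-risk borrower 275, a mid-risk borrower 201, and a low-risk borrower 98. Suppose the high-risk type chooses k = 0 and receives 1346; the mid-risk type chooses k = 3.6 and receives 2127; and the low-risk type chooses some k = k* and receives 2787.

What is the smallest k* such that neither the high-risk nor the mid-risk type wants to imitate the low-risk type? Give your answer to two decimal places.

6.88

Mid-risk type (on-path payoff 2127 − 201×3.6 = 1403.4) won't mimic when 1403.4 ≥ 2787 − 201·k*, i.e. k* ≥ 6.88.
High-risk type (on-path payoff 1346) won't mimic when 1346 ≥ 2787 − 275·k*, i.e. k* ≥ 5.24.
Both must hold, so k* = max(5.24, 6.88) = 6.88. The mid-risk type's constraint binds.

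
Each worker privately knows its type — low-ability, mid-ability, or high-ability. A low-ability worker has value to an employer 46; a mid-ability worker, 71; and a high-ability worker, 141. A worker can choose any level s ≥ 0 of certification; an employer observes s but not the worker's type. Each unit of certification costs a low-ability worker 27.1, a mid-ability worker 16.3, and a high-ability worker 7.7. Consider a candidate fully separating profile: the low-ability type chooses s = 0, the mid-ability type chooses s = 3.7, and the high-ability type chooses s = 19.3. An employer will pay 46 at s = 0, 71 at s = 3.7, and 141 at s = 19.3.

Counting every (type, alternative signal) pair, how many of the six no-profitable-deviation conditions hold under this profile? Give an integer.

3

Low-ability (own payoff 46): to s=3.7 gives 71 − 27.1×3.7 = -29.27 → no gain ✓; to s=19.3 gives 141 − 27.1×19.3 = -382.03 → no gain ✓.
High-ability (own payoff 141 − 7.7×19.3 = -7.61): to s=0 gives 46 → profitable ✗; to s=3.7 gives 71 − 7.7×3.7 = 42.51 → profitable ✗.
Mid-ability (own payoff 71 − 16.3×3.7 = 10.69): to s=0 gives 46 → profitable ✗; to s=19.3 gives 141 − 16.3×19.3 = -173.59 → no gain ✓.
3 of the 6 constraints hold; not an equilibrium.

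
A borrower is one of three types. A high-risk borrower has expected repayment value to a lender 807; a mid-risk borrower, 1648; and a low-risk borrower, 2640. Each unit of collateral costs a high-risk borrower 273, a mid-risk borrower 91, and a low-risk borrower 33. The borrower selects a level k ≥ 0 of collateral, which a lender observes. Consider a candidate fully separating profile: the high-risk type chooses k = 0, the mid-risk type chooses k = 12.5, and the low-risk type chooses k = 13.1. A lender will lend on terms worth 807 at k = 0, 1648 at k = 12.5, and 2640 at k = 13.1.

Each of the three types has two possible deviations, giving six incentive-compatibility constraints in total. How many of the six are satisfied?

4

High-risk (own payoff 807): to k=12.5 gives 1648 − 273×12.5 = -1764.5 → no gain ✓; to k=13.1 gives 2640 − 273×13.1 = -936.3 → no gain ✓.
Mid-risk (own payoff 1648 − 91×12.5 = 510.5): to k=0 gives 807 → profitable ✗; to k=13.1 gives 2640 − 91×13.1 = 1447.9 → profitable ✗.
Low-risk (own payoff 2640 − 33×13.1 = 2207.7): to k=0 gives 807 → no gain ✓; to k=12.5 gives 1648 − 33×12.5 = 1235.5 → no gain ✓.
4 of the 6 constraints hold; not an equilibrium.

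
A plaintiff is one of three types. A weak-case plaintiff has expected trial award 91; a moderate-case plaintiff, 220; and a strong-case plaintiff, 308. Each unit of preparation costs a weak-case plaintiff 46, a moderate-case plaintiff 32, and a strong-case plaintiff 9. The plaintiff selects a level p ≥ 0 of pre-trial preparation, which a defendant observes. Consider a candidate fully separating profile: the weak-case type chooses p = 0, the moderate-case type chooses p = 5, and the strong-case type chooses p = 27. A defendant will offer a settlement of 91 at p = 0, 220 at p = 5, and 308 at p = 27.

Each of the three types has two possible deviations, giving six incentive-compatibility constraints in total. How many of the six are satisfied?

Strong-case (own payoff 308 − 9×27 = 65): to p=0 gives 91 → profitable ✗; to p=5 gives 220 − 9×5 = 175 → profitable ✗.
Weak-case (own payoff 91): to p=5 gives 220 − 46×5 = -10 → no gain ✓; to p=27 gives 308 − 46×27 = -934 → no gain ✓.
Moderate-case (own payoff 220 − 32×5 = 60): to p=0 gives 91 → profitable ✗; to p=27 gives 308 − 32×27 = -556 → no gain ✓.
3 of the 6 constraints hold; not an equilibrium.

3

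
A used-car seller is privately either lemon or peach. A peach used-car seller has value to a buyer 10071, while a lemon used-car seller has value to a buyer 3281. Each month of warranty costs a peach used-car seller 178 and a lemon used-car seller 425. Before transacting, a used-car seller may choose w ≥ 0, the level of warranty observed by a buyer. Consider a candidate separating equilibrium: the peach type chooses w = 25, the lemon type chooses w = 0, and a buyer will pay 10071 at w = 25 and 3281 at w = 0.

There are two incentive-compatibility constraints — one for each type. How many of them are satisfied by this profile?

2

Peach type: signal → 10071 − 178 × 25 = 5621; deviate to 0 → 3281. IC holds (5621 ≥ 3281).
Lemon type: stay at 0 → 3281; mimic → 10071 − 425 × 25 = -554. IC holds (3281 ≥ -554).
2 of 2 constraints hold, so this is a separating equilibrium.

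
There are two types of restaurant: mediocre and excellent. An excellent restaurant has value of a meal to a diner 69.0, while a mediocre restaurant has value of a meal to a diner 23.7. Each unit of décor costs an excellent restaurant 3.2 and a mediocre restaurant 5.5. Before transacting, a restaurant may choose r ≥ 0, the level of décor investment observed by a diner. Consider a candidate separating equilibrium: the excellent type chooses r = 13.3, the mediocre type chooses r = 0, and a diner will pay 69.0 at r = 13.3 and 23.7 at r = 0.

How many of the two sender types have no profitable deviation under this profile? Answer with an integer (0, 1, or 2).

2

Excellent type: signal → 69.0 − 3.2 × 13.3 = 26.44; deviate to 0 → 23.7. IC holds (26.44 ≥ 23.7).
Mediocre type: stay at 0 → 23.7; mimic → 69.0 − 5.5 × 13.3 = -4.15. IC holds (23.7 ≥ -4.15).
2 of 2 constraints hold, so this is a separating equilibrium.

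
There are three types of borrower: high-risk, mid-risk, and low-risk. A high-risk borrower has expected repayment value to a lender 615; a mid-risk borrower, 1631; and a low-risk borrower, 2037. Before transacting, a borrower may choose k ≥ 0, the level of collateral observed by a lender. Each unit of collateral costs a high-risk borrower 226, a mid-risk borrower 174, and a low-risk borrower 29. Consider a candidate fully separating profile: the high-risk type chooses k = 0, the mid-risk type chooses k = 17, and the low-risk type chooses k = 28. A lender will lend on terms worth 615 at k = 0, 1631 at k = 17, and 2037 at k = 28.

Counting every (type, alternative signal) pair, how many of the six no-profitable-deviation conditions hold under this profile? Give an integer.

Low-risk (own payoff 2037 − 29×28 = 1225): to k=0 gives 615 → no gain ✓; to k=17 gives 1631 − 29×17 = 1138 → no gain ✓.
Mid-risk (own payoff 1631 − 174×17 = -1327): to k=0 gives 615 → profitable ✗; to k=28 gives 2037 − 174×28 = -2835 → no gain ✓.
High-risk (own payoff 615): to k=17 gives 1631 − 226×17 = -2211 → no gain ✓; to k=28 gives 2037 − 226×28 = -4291 → no gain ✓.
5 of the 6 constraints hold; not an equilibrium.

5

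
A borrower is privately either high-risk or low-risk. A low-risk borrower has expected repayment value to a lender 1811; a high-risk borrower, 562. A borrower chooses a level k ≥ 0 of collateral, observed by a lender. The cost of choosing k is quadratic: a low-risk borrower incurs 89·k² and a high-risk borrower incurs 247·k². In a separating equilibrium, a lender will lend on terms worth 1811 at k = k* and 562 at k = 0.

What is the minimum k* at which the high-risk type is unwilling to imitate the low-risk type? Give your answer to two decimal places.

2.25

The high-risk type at k = 0 receives 562; imitating at k* yields 1811 − 247·k*².
Indifference: 562 = 1811 − 247·k*², so k*² = (1811 − 562) / 247 ≈ 5.0567.
k* = √5.0567 ≈ 2.25.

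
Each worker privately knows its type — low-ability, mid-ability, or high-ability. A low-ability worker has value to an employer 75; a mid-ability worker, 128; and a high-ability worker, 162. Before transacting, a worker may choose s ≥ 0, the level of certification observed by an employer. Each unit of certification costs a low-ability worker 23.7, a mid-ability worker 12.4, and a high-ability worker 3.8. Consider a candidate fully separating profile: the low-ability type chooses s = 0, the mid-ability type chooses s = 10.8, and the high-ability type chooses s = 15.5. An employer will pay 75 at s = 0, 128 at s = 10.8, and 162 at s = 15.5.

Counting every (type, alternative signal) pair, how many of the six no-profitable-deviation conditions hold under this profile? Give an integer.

5

Mid-ability (own payoff 128 − 12.4×10.8 = -5.92): to s=0 gives 75 → profitable ✗; to s=15.5 gives 162 − 12.4×15.5 = -30.2 → no gain ✓.
High-ability (own payoff 162 − 3.8×15.5 = 103.1): to s=0 gives 75 → no gain ✓; to s=10.8 gives 128 − 3.8×10.8 = 86.96 → no gain ✓.
Low-ability (own payoff 75): to s=10.8 gives 128 − 23.7×10.8 = -127.96 → no gain ✓; to s=15.5 gives 162 − 23.7×15.5 = -205.35 → no gain ✓.
5 of the 6 constraints hold; not an equilibrium.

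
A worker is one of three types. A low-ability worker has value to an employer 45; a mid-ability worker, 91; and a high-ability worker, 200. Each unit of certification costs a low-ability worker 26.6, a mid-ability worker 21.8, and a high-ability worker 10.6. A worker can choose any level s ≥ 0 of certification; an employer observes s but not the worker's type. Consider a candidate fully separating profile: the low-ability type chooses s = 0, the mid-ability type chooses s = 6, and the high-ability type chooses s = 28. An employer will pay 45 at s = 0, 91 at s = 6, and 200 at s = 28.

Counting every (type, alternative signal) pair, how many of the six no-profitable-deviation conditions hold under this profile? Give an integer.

3

Low-ability (own payoff 45): to s=6 gives 91 − 26.6×6 = -68.6 → no gain ✓; to s=28 gives 200 − 26.6×28 = -544.8 → no gain ✓.
High-ability (own payoff 200 − 10.6×28 = -96.8): to s=0 gives 45 → profitable ✗; to s=6 gives 91 − 10.6×6 = 27.4 → profitable ✗.
Mid-ability (own payoff 91 − 21.8×6 = -39.8): to s=0 gives 45 → profitable ✗; to s=28 gives 200 − 21.8×28 = -410.4 → no gain ✓.
3 of the 6 constraints hold; not an equilibrium.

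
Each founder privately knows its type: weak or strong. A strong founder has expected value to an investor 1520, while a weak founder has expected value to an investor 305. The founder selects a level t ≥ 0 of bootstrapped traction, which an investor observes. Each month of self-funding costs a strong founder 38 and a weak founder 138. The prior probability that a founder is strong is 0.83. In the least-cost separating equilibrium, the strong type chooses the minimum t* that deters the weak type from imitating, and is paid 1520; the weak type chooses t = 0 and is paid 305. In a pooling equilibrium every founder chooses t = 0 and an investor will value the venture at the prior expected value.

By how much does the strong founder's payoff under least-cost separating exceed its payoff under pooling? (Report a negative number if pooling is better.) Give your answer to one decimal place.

-128.0

Least-cost separating signal: t* solves 305 = 1520 − 138·t*, so t* = (1520 − 305)/138 ≈ 8.8043.
Strong type's separating payoff: 1520 − 38 × t* = 1520 − 38 × (1520 − 305)/138 = 1520 − 46170/138 ≈ 1185.435.
Pooling payoff: 0.83 × 1520 + 0.17 × 305 = 1313.45.
Difference: 1185.435 − 1313.45 = -128.015, i.e. -128.0 to one decimal place.
The strong type would prefer the pooling outcome.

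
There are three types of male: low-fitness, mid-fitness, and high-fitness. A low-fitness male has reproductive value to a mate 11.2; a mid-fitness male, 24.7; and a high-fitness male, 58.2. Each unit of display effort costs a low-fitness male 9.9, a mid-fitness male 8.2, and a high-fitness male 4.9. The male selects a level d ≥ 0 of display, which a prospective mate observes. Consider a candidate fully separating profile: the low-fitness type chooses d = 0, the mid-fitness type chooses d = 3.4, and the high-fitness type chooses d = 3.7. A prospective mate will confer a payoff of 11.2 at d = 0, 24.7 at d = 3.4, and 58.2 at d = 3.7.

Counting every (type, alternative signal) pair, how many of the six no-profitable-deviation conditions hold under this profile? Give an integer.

High-fitness (own payoff 58.2 − 4.9×3.7 = 40.07): to d=0 gives 11.2 → no gain ✓; to d=3.4 gives 24.7 − 4.9×3.4 = 8.04 → no gain ✓.
Low-fitness (own payoff 11.2): to d=3.4 gives 24.7 − 9.9×3.4 = -8.96 → no gain ✓; to d=3.7 gives 58.2 − 9.9×3.7 = 21.57 → profitable ✗.
Mid-fitness (own payoff 24.7 − 8.2×3.4 = -3.18): to d=0 gives 11.2 → profitable ✗; to d=3.7 gives 58.2 − 8.2×3.7 = 27.86 → profitable ✗.
3 of the 6 constraints hold; not an equilibrium.

3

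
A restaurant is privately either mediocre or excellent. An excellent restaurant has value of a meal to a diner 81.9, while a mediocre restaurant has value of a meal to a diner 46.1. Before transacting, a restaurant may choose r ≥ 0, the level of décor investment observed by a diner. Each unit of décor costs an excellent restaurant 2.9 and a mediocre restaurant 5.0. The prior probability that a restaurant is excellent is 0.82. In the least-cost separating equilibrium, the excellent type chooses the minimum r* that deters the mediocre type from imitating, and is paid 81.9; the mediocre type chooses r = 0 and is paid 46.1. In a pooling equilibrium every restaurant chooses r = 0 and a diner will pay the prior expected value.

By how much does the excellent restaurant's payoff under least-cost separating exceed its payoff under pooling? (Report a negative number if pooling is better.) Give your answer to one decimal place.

Least-cost separating signal: r* solves 46.1 = 81.9 − 5.0·r*, so r* = (81.9 − 46.1)/5.0 = 7.16.
Excellent type's separating payoff: 81.9 − 2.9 × r* = 81.9 − 2.9 × (81.9 − 46.1)/5.0 = 81.9 − 103.82/5.0 = 61.136.
Pooling payoff: 0.82 × 81.9 + 0.18 × 46.1 = 75.456.
Difference: 61.136 − 75.456 = -14.32, i.e. -14.3 to one decimal place.
The excellent type would prefer the pooling outcome.

-14.3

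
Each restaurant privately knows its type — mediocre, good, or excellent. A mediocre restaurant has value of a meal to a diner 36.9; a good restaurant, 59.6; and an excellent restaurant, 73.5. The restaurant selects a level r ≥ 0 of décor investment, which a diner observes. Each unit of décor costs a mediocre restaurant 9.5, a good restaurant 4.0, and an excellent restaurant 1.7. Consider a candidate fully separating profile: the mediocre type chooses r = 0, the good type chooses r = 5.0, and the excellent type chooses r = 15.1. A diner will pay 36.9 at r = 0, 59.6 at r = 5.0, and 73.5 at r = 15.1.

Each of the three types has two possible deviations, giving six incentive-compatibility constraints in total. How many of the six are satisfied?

Mediocre (own payoff 36.9): to r=5.0 gives 59.6 − 9.5×5.0 = 12.1 → no gain ✓; to r=15.1 gives 73.5 − 9.5×15.1 = -69.95 → no gain ✓.
Good (own payoff 59.6 − 4.0×5.0 = 39.6): to r=0 gives 36.9 → no gain ✓; to r=15.1 gives 73.5 − 4.0×15.1 = 13.1 → no gain ✓.
Excellent (own payoff 73.5 − 1.7×15.1 = 47.83): to r=0 gives 36.9 → no gain ✓; to r=5.0 gives 59.6 − 1.7×5.0 = 51.1 → profitable ✗.
5 of the 6 constraints hold; not an equilibrium.

5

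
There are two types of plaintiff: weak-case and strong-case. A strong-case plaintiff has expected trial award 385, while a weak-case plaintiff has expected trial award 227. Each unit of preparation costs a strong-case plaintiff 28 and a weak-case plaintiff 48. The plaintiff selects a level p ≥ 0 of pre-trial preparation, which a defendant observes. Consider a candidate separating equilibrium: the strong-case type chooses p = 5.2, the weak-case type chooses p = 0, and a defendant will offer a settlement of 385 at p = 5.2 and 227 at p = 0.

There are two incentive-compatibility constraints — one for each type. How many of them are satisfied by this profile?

2

Weak-case type: stay at 0 → 227; mimic → 385 − 48 × 5.2 = 135.4. IC holds (227 ≥ 135.4).
Strong-case type: signal → 385 − 28 × 5.2 = 239.4; deviate to 0 → 227. IC holds (239.4 ≥ 227).
2 of 2 constraints hold, so this is a separating equilibrium.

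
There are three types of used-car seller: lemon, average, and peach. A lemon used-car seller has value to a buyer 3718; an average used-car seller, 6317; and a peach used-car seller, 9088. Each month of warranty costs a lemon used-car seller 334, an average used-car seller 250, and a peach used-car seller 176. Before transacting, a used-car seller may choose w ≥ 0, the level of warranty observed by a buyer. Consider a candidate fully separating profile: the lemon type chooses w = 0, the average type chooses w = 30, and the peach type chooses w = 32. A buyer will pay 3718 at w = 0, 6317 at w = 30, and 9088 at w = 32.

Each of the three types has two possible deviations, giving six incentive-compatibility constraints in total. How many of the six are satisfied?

Average (own payoff 6317 − 250×30 = -1183): to w=0 gives 3718 → profitable ✗; to w=32 gives 9088 − 250×32 = 1088 → profitable ✗.
Lemon (own payoff 3718): to w=30 gives 6317 − 334×30 = -3703 → no gain ✓; to w=32 gives 9088 − 334×32 = -1600 → no gain ✓.
Peach (own payoff 9088 − 176×32 = 3456): to w=0 gives 3718 → profitable ✗; to w=30 gives 6317 − 176×30 = 1037 → no gain ✓.
3 of the 6 constraints hold; not an equilibrium.

3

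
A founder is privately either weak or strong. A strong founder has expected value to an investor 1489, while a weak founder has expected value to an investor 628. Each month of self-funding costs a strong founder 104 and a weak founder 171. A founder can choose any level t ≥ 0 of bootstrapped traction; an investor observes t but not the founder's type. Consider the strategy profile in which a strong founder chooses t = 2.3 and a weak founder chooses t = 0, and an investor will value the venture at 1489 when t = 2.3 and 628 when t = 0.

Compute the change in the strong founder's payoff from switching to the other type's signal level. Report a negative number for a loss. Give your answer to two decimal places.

-621.80

Playing t = 2.3 the strong founder receives 1489 − 104 × 2.3 = 1249.8.
Deviating to t = 0 yields 628 instead.
Gain from deviating: 628 − 1249.8 = -621.80.
The gain is negative, so the strong type's incentive-compatibility constraint is satisfied.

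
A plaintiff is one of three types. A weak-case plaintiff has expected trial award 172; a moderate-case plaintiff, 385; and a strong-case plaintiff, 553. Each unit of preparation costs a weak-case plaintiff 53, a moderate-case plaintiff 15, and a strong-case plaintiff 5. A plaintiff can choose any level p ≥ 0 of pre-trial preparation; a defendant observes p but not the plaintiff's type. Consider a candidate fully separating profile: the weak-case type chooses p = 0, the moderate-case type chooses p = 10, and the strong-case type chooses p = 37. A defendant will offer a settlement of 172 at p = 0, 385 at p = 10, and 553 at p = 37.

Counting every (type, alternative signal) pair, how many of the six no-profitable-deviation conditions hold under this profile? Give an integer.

Weak-case (own payoff 172): to p=10 gives 385 − 53×10 = -145 → no gain ✓; to p=37 gives 553 − 53×37 = -1408 → no gain ✓.
Strong-case (own payoff 553 − 5×37 = 368): to p=0 gives 172 → no gain ✓; to p=10 gives 385 − 5×10 = 335 → no gain ✓.
Moderate-case (own payoff 385 − 15×10 = 235): to p=0 gives 172 → no gain ✓; to p=37 gives 553 − 15×37 = -2 → no gain ✓.
6 of the 6 constraints hold; this profile is a separating equilibrium.

6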